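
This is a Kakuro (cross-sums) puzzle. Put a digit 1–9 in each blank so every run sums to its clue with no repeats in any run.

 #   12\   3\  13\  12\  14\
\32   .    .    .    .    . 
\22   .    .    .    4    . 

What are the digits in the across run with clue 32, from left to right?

9 2 7 8 6

3 in 2 cells must be {1,2}.
The 32 across and the 3 down share only 2, so R1C2 = 2.
R1C4 = 12 − 4 = 8 completes the 12 down.
R2C2 = 3 − 2 = 1 completes the 3 down.
Nothing is forced directly, so branch on R1C1, whose candidates are 7 or 9. If R1C1 = 7: that forces R2C1 = 5, R2C3 = 9, after which R2C5 would have to be in {3} for the 22 across but in {5,6,8,9} for the 14 down — contradiction. So R1C1 = 9.
Given what's placed, R1C5 must be 6 to fit the 32 across and 14 down.
R2C1 = 12 − 9 = 3 completes the 12 down.
R2C5 = 14 − 6 = 8 completes the 14 down.
R1C3 = 32 − 25 = 7 completes the 32 across.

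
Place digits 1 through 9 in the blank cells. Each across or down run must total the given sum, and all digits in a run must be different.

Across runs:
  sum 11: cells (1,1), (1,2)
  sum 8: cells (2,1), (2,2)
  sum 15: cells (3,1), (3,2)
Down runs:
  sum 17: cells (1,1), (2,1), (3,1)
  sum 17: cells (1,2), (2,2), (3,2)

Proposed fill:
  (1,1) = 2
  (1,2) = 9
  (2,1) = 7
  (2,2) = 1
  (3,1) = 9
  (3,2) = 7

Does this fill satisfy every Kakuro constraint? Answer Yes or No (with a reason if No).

No — the down run (1,1)–(3,1) sums to 18, not 17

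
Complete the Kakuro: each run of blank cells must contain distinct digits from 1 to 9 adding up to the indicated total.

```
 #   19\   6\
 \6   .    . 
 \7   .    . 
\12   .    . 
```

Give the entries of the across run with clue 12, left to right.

6 in 3 cells must be {1,2,3}.
The 12 across and the 6 down share only 3, so R3C2 = 3.
R3C1 = 12 − 3 = 9 completes the 12 across.
Nothing is forced directly, so branch on R1C1, whose candidates are 2 or 4. If R1C1 = 2: then R1C2 would have to be in {4} for the 6 across but in {1,2} for the 6 down — contradiction. So R1C1 = 4.
R1C2 = 6 − 4 = 2 completes the 6 across.
R2C1 = 19 − 13 = 6 completes the 19 down.
R2C2 = 7 − 6 = 1 completes the 7 across.

9, 3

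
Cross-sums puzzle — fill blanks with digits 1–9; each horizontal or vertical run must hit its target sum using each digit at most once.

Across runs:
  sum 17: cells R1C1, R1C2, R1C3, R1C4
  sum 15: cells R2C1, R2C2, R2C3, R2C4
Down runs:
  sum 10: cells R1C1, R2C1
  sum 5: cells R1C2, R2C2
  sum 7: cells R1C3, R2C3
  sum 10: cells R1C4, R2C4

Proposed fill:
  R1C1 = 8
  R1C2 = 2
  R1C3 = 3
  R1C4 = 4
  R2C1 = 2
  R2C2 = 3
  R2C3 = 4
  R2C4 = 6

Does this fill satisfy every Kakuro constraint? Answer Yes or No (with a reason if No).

Yes

Across: 8+2+3+4=17; 2+3+4+6=15. Down: 8+2=10; 2+3=5; 3+4=7; 4+6=10. No digit repeats within any run.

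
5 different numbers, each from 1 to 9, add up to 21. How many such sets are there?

5 distinct digits from 1–9 sum between 15 and 35.

8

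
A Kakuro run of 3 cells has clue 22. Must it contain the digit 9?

Yes

Every partition of 22 into 3 distinct digits includes 9: {5,8,9}, {6,7,9}.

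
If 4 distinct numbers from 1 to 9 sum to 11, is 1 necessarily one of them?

Yes

The only way to make 11 from 4 distinct digits is {1,2,3,5}, which contains 1.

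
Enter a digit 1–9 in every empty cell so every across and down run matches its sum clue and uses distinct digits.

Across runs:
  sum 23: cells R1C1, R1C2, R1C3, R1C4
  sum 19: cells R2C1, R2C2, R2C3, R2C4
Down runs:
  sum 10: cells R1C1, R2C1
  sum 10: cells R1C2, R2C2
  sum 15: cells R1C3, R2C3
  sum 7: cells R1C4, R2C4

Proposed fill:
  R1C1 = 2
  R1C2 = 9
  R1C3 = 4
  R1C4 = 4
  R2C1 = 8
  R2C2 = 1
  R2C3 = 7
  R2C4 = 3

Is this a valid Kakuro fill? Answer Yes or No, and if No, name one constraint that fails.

No — the down run R1C3–R2C3 sums to 11, not 15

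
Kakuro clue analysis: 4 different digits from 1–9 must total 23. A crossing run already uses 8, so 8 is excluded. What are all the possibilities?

{1,6,7,9}; {2,5,7,9}; {3,4,7,9}; {3,5,6,9}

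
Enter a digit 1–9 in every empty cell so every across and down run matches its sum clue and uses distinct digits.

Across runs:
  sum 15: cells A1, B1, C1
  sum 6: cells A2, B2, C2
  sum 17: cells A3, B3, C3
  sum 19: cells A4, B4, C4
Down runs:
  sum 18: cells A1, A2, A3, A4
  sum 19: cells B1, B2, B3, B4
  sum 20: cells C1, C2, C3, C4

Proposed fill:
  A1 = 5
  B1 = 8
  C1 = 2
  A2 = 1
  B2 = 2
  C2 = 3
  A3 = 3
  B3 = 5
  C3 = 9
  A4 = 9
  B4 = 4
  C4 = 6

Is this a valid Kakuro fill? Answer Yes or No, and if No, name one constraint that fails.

Yes

Across: 5+8+2=15; 1+2+3=6; 3+5+9=17; 9+4+6=19. Down: 5+1+3+9=18; 8+2+5+4=19; 2+3+9+6=20. No digit repeats within any run.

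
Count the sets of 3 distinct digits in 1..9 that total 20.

3 distinct digits from 1–9 sum between 6 and 24.
Enumerating: {3,8,9}, {4,7,9}, {5,6,9}, {5,7,8}.

4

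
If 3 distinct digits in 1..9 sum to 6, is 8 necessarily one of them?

No

The only way to make 6 from 3 distinct digits is {1,2,3}, which does not contain 8.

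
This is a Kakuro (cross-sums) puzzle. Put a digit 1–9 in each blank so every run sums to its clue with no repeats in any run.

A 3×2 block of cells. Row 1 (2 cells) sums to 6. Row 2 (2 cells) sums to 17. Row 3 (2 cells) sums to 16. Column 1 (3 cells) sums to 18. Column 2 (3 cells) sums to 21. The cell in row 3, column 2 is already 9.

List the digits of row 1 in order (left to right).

17 in 2 cells must be {8,9}; 16 in 2 cells must be {7,9}.
(2,2) = 8: the only remaining digit allowed by both the 17 across and the 21 down.
(3,1) = 16 − 9 = 7 completes the 16 across.
(1,2) = 21 − 17 = 4 completes the 21 down.
(2,1) = 17 − 8 = 9 completes the 17 across.
(1,1) = 6 − 4 = 2 completes the 6 across.

2 4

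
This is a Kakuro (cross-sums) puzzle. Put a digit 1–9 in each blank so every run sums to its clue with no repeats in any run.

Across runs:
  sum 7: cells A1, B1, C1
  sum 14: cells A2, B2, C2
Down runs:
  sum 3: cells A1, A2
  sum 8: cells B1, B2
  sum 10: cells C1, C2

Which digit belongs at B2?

7

7 in 3 cells must be {1,2,4}; 3 in 2 cells must be {1,2}.
Nothing is forced directly, so branch on A1, whose candidates are 1 or 2. If A1 = 1: that forces B1 = 2, C1 = 4, A2 = 2, after which B2 would have to be in {3,4,5,7,8,9} for the 14 across but in {6} for the 8 down — contradiction. So A1 = 2.
Given what's placed, B1 must be 1 to fit the 7 across and 8 down.
C1 = 7 − 3 = 4 completes the 7 across.
A2 = 3 − 2 = 1 completes the 3 down.
B2 = 8 − 1 = 7 completes the 8 down.
C2 = 14 − 8 = 6 completes the 14 across.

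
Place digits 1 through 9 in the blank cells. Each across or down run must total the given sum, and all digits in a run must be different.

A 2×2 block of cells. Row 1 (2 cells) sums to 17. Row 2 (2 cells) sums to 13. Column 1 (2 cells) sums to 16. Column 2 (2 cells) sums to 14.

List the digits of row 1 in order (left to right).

9 8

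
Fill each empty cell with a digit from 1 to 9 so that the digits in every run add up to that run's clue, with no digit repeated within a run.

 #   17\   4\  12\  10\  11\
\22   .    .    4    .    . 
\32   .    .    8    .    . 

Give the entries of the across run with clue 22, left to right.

8 1 4 3 6

17 in 2 cells must be {8,9}; 4 in 2 cells must be {1,3}.
R2C1 = 9: the only remaining digit allowed by both the 32 across and the 17 down.
Given what's placed, R2C2 must be 3 to fit the 32 across and 4 down.
R2C4 = 7: the only remaining digit allowed by both the 32 across and the 10 down.
R2C5 = 32 − 27 = 5 completes the 32 across.
R1C1 = 17 − 9 = 8 completes the 17 down.
R1C2 = 4 − 3 = 1 completes the 4 down.
R1C4 = 10 − 7 = 3 completes the 10 down.
R1C5 = 22 − 16 = 6 completes the 22 across.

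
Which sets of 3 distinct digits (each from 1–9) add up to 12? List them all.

3 distinct digits from 1–9 sum between 6 and 24.

{1,2,9}; {1,3,8}; {1,4,7}; {1,5,6}; {2,3,7}; {2,4,6}; {3,4,5}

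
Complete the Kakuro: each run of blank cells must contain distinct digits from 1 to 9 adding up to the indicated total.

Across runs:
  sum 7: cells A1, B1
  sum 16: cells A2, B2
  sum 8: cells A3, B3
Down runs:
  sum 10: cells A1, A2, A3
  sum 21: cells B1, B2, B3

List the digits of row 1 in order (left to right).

2 5

16 in 2 cells must be {7,9}.
The 16 across and the 10 down share only 7, so A2 = 7.
B2 = 16 − 7 = 9 completes the 16 across.
Nothing is forced directly, so branch on A1, whose candidates are 1 or 2. If A1 = 1: then B1 would have to be in {6} for the 7 across but in {4,5,7,8} for the 21 down — contradiction. So A1 = 2.
B1 = 7 − 2 = 5 completes the 7 across.
A3 = 10 − 9 = 1 completes the 10 down.
B3 = 8 − 1 = 7 completes the 8 across.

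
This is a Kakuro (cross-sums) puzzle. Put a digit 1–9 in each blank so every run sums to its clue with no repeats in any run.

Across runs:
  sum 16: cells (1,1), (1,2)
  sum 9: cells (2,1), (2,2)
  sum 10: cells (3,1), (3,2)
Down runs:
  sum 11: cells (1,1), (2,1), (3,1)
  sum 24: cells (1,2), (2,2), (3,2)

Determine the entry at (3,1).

3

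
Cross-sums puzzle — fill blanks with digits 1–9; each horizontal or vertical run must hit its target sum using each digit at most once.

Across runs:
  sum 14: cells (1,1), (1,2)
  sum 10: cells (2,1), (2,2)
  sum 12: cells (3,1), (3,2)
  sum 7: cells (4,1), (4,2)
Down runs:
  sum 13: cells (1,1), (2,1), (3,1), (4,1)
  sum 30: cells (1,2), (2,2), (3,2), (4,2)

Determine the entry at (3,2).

8

30 in 4 cells must be {6,7,8,9}.
Only 6 fits (4,2) under both its across sum 7 and down sum 30.
(4,1) = 7 − 6 = 1 completes the 7 across.
Nothing is forced directly, so branch on (1,1), whose candidates are 5 or 6. If (1,1) = 6: that forces (1,2) = 8, (3,1) = 4, after which (3,2) would have to be in {8} for the 12 across but in {7,9} for the 30 down — contradiction. So (1,1) = 5.
(1,2) = 14 − 5 = 9 completes the 14 across.
No cell is forced outright now. (2,1) can only be 3 or 4 (the digits allowed by both its 10 across and its 13 down). If (2,1) = 4: then (2,2) would have to be in {6} for the 10 across but in {7,8} for the 30 down — contradiction. So (2,1) = 3.
(2,2) = 10 − 3 = 7 completes the 10 across.
(3,1) = 13 − 9 = 4 completes the 13 down.
(3,2) = 12 − 4 = 8 completes the 12 across.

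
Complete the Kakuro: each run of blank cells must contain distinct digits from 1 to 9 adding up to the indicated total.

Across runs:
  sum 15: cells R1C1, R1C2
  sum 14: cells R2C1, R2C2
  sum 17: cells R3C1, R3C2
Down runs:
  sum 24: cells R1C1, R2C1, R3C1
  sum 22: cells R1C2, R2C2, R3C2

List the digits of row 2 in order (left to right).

9 5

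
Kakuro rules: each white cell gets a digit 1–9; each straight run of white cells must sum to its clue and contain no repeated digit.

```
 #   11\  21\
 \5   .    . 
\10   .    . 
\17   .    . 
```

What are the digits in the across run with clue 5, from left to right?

1 4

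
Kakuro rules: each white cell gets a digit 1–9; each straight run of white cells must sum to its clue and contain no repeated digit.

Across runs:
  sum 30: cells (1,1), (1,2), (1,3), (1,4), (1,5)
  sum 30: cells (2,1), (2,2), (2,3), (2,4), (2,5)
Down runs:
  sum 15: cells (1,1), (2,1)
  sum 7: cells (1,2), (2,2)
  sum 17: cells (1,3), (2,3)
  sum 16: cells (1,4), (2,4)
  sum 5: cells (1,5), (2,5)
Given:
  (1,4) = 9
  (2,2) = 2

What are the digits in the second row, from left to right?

8 2 9 7 4

17 in 2 cells must be {8,9}; 16 in 2 cells must be {7,9}.
(1,2) = 7 − 2 = 5 completes the 7 down.
Given what's placed, (1,3) must be 8 to fit the 30 across and 17 down.
(2,3) = 17 − 8 = 9 completes the 17 down.
(2,4) = 16 − 9 = 7 completes the 16 down.
Given what's placed, (2,5) must be 4 to fit the 30 across and 5 down.
(1,5) = 5 − 4 = 1 completes the 5 down.
(2,1) = 30 − 22 = 8 completes the 30 across.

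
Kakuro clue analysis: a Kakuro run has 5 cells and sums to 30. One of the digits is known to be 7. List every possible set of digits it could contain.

5 distinct digits from 1–9 sum between 15 and 35.
Keeping only sets containing 7.

{1,5,7,8,9}; {2,4,7,8,9}; {3,5,6,7,9}; {4,5,6,7,8}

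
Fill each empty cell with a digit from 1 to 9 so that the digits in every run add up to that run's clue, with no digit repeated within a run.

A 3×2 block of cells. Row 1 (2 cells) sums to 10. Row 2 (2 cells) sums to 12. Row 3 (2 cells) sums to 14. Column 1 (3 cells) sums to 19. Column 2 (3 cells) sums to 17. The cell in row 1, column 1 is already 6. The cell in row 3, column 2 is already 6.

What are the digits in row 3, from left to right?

(1,2) = 10 − 6 = 4 completes the 10 across.
(2,2) = 17 − 10 = 7 completes the 17 down.
(3,1) = 14 − 6 = 8 completes the 14 across.
(2,1) = 12 − 7 = 5 completes the 12 across.

8 6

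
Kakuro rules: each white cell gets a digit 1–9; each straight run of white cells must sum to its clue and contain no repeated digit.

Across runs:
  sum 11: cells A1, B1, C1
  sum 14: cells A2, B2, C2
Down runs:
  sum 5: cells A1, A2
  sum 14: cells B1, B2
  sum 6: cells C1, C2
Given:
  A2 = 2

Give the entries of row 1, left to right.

A1 = 5 − 2 = 3 completes the 5 down.
B1 = 6: the only remaining digit allowed by both the 11 across and the 14 down.
C1 = 11 − 9 = 2 completes the 11 across.
B2 = 14 − 6 = 8 completes the 14 down.
C2 = 14 − 10 = 4 completes the 14 across.

3 6 2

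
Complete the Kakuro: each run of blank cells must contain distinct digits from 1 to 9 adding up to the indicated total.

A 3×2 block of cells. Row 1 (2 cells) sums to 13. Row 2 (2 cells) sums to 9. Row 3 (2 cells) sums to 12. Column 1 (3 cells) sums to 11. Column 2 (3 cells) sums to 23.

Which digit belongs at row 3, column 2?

9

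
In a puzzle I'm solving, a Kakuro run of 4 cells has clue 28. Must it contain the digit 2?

No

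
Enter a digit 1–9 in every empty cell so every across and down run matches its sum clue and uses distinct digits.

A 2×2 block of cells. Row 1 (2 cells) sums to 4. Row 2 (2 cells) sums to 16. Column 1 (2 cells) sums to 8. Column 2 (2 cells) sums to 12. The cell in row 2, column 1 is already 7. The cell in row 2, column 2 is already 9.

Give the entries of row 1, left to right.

4 in 2 cells must be {1,3}; 16 in 2 cells must be {7,9}.
(1,1) = 8 − 7 = 1 completes the 8 down.
(1,2) = 4 − 1 = 3 completes the 4 across.

1, 3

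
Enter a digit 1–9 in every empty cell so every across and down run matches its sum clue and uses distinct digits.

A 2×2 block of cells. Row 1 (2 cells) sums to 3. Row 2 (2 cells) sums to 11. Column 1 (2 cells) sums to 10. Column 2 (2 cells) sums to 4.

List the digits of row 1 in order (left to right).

2, 1

3 in 2 cells must be {1,2}; 4 in 2 cells must be {1,3}.
The 3 across and the 4 down share only 1, so (1,2) = 1.
(2,2) = 4 − 1 = 3 completes the 4 down.
(1,1) = 3 − 1 = 2 completes the 3 across.
(2,1) = 11 − 3 = 8 completes the 11 across.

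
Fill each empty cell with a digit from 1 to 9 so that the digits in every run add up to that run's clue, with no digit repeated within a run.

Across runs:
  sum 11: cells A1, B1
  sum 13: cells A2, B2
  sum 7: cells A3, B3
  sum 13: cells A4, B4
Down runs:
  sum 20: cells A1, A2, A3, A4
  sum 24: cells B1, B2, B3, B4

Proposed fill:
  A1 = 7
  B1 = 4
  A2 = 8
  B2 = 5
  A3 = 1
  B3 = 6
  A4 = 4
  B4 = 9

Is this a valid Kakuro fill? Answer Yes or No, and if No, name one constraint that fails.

Across: 7+4=11; 8+5=13; 1+6=7; 4+9=13. Down: 7+8+1+4=20; 4+5+6+9=24. No digit repeats within any run.

Yes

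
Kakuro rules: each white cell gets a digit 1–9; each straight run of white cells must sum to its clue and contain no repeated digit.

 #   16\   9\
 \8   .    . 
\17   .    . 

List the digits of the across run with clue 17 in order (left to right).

9 8

17 in 2 cells must be {8,9}; 16 in 2 cells must be {7,9}.
The 8 across and the 16 down share only 7, so R1C1 = 7.
R1C2 = 8 − 7 = 1 completes the 8 across.
R2C1 = 16 − 7 = 9 completes the 16 down.
R2C2 = 17 − 9 = 8 completes the 17 across.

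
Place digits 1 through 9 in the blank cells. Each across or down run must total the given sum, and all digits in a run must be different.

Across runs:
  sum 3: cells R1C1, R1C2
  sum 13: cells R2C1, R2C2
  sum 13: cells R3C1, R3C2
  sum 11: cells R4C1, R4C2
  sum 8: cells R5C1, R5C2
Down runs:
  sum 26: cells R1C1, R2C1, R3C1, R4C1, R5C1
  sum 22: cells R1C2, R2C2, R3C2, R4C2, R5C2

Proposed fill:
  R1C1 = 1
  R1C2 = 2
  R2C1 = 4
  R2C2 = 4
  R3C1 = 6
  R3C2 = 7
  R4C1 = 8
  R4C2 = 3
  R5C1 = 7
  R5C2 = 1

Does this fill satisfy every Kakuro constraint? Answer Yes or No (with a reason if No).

No — the down run R1C2–R5C2 sums to 17, not 22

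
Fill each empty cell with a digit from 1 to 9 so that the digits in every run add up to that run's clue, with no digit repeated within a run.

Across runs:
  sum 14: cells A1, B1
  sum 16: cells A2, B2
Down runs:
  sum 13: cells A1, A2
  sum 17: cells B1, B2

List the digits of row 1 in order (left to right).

16 in 2 cells must be {7,9}; 17 in 2 cells must be {8,9}.
The 16 across and the 17 down share only 9, so B2 = 9.
B1 = 17 − 9 = 8 completes the 17 down.
A2 = 16 − 9 = 7 completes the 16 across.
A1 = 14 − 8 = 6 completes the 14 across.

6 8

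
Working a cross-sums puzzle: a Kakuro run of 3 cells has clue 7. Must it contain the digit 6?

The only way to make 7 from 3 distinct digits is {1,2,4}, which does not contain 6.

No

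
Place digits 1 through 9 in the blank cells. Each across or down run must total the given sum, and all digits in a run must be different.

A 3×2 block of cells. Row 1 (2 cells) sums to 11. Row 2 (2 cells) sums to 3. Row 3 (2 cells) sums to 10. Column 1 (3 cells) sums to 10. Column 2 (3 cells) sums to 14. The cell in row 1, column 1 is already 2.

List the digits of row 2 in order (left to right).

3 in 2 cells must be {1,2}.
(1,2) = 11 − 2 = 9 completes the 11 across.
Given what's placed, (2,1) must be 1 to fit the 3 across and 10 down.
(2,2) = 3 − 1 = 2 completes the 3 across.
(3,1) = 10 − 3 = 7 completes the 10 down.
(3,2) = 10 − 7 = 3 completes the 10 across.

1 2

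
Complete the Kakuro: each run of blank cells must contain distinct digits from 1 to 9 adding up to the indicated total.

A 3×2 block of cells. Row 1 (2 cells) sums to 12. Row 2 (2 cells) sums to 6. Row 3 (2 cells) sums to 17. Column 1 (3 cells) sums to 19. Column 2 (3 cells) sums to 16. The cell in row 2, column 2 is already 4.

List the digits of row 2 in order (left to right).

2, 4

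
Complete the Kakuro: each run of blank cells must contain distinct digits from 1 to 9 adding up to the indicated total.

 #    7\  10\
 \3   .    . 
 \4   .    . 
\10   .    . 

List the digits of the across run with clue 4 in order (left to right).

3 in 2 cells must be {1,2}; 4 in 2 cells must be {1,3}; 7 in 3 cells must be {1,2,4}.
The 4 across and the 7 down share only 1, so R2C1 = 1.
R2C2 = 4 − 1 = 3 completes the 4 across.
Given what's placed, R1C1 must be 2 to fit the 3 across and 7 down.
R1C2 = 3 − 2 = 1 completes the 3 across.
R3C1 = 7 − 3 = 4 completes the 7 down.
R3C2 = 10 − 4 = 6 completes the 10 across.

1, 3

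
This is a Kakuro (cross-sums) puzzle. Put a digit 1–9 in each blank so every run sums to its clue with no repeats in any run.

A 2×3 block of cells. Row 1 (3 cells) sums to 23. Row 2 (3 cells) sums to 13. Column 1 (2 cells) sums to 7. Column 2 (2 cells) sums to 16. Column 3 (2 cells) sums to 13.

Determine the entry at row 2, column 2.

23 in 3 cells must be {6,8,9}; 16 in 2 cells must be {7,9}.
The 23 across and the 7 down share only 6, so (1,1) = 6.
Given what's placed, (1,2) must be 9 to fit the 23 across and 16 down.
(1,3) = 23 − 15 = 8 completes the 23 across.
(2,1) = 7 − 6 = 1 completes the 7 down.
(2,2) = 16 − 9 = 7 completes the 16 down.
(2,3) = 13 − 8 = 5 completes the 13 across.

7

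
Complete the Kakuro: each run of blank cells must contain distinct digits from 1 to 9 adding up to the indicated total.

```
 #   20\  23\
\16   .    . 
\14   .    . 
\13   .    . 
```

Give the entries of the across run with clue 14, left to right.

16 in 2 cells must be {7,9}; 23 in 3 cells must be {6,8,9}.
The 16 across and the 23 down share only 9, so R1C2 = 9.
R1C1 = 16 − 9 = 7 completes the 16 across.
Nothing is forced directly, so branch on R2C2, whose candidates are 6 or 8. If R2C2 = 8: then R2C1 would have to be in {6} for the 14 across but in {4,5,8,9} for the 20 down — contradiction. So R2C2 = 6.
R2C1 = 14 − 6 = 8 completes the 14 across.
R3C1 = 20 − 15 = 5 completes the 20 down.
R3C2 = 13 − 5 = 8 completes the 13 across.

8 6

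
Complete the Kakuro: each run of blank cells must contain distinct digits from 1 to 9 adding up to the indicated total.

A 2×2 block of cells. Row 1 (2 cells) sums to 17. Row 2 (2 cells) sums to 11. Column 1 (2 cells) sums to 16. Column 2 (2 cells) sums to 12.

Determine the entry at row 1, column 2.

8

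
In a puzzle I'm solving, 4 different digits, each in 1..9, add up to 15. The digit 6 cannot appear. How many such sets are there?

4

4 distinct digits from 1–9 sum between 10 and 30.
Dropping sets that contain 6.
Enumerating: {1,2,3,9}, {1,2,4,8}, {1,2,5,7}, {1,3,4,7}.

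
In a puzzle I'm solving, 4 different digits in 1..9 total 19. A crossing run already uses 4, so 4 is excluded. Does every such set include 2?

Counterexample: {1,3,6,9} sums to 19 under that restriction without using 2.

No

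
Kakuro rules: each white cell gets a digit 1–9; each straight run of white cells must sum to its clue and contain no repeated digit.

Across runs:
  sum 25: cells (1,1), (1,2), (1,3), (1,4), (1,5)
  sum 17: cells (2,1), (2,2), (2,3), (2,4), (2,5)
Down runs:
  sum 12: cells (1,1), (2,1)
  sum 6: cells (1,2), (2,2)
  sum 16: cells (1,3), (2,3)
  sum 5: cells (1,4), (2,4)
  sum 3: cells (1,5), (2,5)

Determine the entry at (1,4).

16 in 2 cells must be {7,9}; 3 in 2 cells must be {1,2}.
Only 7 fits (2,3) under both its across sum 17 and down sum 16.
(1,3) = 16 − 7 = 9 completes the 16 down.
Nothing is forced directly, so branch on (2,1), whose candidates are 3 or 4. If (2,1) = 3: then (1,1) would have to be in {1,2,3,4,5,6,7,8} for the 25 across but in {9} for the 12 down — contradiction. So (2,1) = 4.
(1,1) = 12 − 4 = 8 completes the 12 down.
No cell is forced outright now. (1,5) can only be 1 or 2 (the digits allowed by both its 25 across and its 3 down). If (1,5) = 2: that forces (1,4) = 1, after which (2,4) would have to be in {1,2,3} for the 17 across but in {4} for the 5 down — contradiction. So (1,5) = 1.
(2,5) = 3 − 1 = 2 completes the 3 down.
Given what's placed, (2,2) must be 1 to fit the 17 across and 6 down.
(2,4) = 17 − 14 = 3 completes the 17 across.
(1,2) = 6 − 1 = 5 completes the 6 down.
(1,4) = 25 − 23 = 2 completes the 25 across.

2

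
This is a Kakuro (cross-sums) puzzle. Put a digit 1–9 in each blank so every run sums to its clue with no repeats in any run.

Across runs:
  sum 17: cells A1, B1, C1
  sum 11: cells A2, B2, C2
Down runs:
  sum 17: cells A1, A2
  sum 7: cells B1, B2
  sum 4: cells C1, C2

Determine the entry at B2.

2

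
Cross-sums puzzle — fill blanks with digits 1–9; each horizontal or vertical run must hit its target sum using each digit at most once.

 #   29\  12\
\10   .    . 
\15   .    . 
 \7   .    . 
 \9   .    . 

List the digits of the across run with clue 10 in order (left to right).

7 3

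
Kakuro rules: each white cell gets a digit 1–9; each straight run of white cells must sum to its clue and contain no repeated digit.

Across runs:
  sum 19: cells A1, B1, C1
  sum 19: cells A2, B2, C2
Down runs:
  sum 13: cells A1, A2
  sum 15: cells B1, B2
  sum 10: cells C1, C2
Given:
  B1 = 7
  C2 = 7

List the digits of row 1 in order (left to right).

C1 = 10 − 7 = 3 completes the 10 down.
B2 = 15 − 7 = 8 completes the 15 down.
A1 = 19 − 10 = 9 completes the 19 across.
A2 = 19 − 15 = 4 completes the 19 across.

9, 7, 3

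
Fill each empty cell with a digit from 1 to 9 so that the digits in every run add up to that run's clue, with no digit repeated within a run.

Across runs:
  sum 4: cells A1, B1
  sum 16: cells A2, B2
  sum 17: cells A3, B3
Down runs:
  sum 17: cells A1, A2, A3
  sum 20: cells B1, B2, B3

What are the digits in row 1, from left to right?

4 in 2 cells must be {1,3}; 16 in 2 cells must be {7,9}; 17 in 2 cells must be {8,9}.
The 4 across and the 20 down share only 3, so B1 = 3.
Given what's placed, B2 must be 9 to fit the 16 across and 20 down.
B3 = 20 − 12 = 8 completes the 20 down.
A1 = 4 − 3 = 1 completes the 4 across.
A2 = 16 − 9 = 7 completes the 16 across.
A3 = 17 − 8 = 9 completes the 17 across.

1, 3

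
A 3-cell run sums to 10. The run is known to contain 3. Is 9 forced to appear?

No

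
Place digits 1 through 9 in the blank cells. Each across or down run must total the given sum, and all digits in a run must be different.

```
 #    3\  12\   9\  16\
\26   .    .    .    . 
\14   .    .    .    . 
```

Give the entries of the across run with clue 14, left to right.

3 in 2 cells must be {1,2}; 16 in 2 cells must be {7,9}.
Only 2 fits R1C1 under both its across sum 26 and down sum 3.
R2C1 = 3 − 2 = 1 completes the 3 down.
Given what's placed, R2C4 must be 7 to fit the 14 across and 16 down.
R1C4 = 16 − 7 = 9 completes the 16 down.
R2C2 = 4: the only remaining digit allowed by both the 14 across and the 12 down.
R2C3 = 14 − 12 = 2 completes the 14 across.

1 4 2 7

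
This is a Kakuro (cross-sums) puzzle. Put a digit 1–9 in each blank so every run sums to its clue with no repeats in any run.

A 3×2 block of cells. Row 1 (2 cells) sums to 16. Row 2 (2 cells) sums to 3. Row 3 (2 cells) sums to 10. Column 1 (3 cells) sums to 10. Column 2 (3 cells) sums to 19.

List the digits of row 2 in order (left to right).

1 2

16 in 2 cells must be {7,9}; 3 in 2 cells must be {1,2}.
The 16 across and the 10 down share only 7, so (1,1) = 7.
(1,2) = 16 − 7 = 9 completes the 16 across.
Given what's placed, (2,2) must be 2 to fit the 3 across and 19 down.
(3,2) = 19 − 11 = 8 completes the 19 down.
(2,1) = 3 − 2 = 1 completes the 3 across.
(3,1) = 10 − 8 = 2 completes the 10 across.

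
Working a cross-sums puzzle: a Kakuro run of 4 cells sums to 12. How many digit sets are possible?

2

4 distinct digits from 1–9 sum between 10 and 30.
Enumerating: {1,2,3,6}, {1,2,4,5}.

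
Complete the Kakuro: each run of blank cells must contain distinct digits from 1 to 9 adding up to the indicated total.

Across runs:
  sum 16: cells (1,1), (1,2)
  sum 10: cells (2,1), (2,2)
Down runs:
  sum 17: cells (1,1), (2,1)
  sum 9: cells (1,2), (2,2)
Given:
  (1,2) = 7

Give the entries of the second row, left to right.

8, 2

16 in 2 cells must be {7,9}; 17 in 2 cells must be {8,9}.
(1,1) = 16 − 7 = 9 completes the 16 across.
(2,1) = 17 − 9 = 8 completes the 17 down.
(2,2) = 10 − 8 = 2 completes the 10 across.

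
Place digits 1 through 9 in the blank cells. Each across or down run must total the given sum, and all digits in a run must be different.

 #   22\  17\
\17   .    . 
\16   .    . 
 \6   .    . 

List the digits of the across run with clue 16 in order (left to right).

9 7

17 in 2 cells must be {8,9}; 16 in 2 cells must be {7,9}.
The 6 across and the 22 down share only 5, so R3C1 = 5.
R3C2 = 6 − 5 = 1 completes the 6 across.
Given what's placed, R1C2 must be 9 to fit the 17 across and 17 down.
R2C1 = 9: the only remaining digit allowed by both the 16 across and the 22 down.
R2C2 = 16 − 9 = 7 completes the 16 across.
R1C1 = 17 − 9 = 8 completes the 17 across.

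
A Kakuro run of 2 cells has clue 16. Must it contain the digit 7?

Yes

The only way to make 16 from 2 distinct digits is {7,9}, which contains 7.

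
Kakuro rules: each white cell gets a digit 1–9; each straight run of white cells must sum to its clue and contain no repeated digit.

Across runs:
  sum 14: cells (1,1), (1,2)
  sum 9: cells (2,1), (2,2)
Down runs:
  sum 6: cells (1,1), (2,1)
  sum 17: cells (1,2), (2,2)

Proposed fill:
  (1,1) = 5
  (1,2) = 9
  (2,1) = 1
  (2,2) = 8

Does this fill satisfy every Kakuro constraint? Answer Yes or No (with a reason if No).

Across: 5+9=14; 1+8=9. Down: 5+1=6; 9+8=17. No digit repeats within any run.

Yes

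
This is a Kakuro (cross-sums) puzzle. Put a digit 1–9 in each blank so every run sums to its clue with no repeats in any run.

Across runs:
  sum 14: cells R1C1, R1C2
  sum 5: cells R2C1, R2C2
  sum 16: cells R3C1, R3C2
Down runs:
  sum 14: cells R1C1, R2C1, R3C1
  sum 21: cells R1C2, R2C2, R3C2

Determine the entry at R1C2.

8

16 in 2 cells must be {7,9}.
The 5 across and the 21 down share only 4, so R2C2 = 4.
Given what's placed, R3C2 must be 9 to fit the 16 across and 21 down.
R1C2 = 21 − 13 = 8 completes the 21 down.
R2C1 = 5 − 4 = 1 completes the 5 across.
R3C1 = 16 − 9 = 7 completes the 16 across.
R1C1 = 14 − 8 = 6 completes the 14 across.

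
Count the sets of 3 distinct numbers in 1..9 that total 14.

8

3 distinct digits from 1–9 sum between 6 and 24.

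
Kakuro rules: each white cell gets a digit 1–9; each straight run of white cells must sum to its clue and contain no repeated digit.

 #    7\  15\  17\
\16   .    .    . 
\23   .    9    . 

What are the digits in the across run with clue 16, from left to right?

1, 6, 9

23 in 3 cells must be {6,8,9}; 17 in 2 cells must be {8,9}.
R1C2 = 15 − 9 = 6 completes the 15 down.
R2C1 = 6: the only remaining digit allowed by both the 23 across and the 7 down.
R2C3 = 23 − 15 = 8 completes the 23 across.
R1C1 = 7 − 6 = 1 completes the 7 down.
R1C3 = 16 − 7 = 9 completes the 16 across.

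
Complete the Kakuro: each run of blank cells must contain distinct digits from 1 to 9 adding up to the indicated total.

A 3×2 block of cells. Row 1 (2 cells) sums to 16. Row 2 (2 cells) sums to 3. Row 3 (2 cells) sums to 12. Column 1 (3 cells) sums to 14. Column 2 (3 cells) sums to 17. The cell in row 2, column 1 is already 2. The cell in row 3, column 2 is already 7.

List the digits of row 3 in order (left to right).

5, 7

16 in 2 cells must be {7,9}; 3 in 2 cells must be {1,2}.
Given what's placed, (1,2) must be 9 to fit the 16 across and 17 down.
(2,2) = 3 − 2 = 1 completes the 3 across.
(3,1) = 12 − 7 = 5 completes the 12 across.
(1,1) = 16 − 9 = 7 completes the 16 across.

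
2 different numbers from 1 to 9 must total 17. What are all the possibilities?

2 distinct digits from 1–9 sum between 3 and 17.
Only one set works: {8,9}.

{8,9}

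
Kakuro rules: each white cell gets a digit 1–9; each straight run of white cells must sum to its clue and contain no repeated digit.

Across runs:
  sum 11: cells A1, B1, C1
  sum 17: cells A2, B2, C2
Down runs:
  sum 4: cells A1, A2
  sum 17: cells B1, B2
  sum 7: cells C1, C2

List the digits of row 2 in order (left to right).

3 9 5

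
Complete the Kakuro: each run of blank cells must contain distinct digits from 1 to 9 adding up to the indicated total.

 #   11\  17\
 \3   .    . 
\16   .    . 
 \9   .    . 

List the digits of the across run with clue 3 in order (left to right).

1, 2

3 in 2 cells must be {1,2}; 16 in 2 cells must be {7,9}.
The 16 across and the 11 down share only 7, so R2C1 = 7.
R2C2 = 16 − 7 = 9 completes the 16 across.
Given what's placed, R1C1 must be 1 to fit the 3 across and 11 down.
R1C2 = 3 − 1 = 2 completes the 3 across.
R3C1 = 11 − 8 = 3 completes the 11 down.
R3C2 = 9 − 3 = 6 completes the 9 across.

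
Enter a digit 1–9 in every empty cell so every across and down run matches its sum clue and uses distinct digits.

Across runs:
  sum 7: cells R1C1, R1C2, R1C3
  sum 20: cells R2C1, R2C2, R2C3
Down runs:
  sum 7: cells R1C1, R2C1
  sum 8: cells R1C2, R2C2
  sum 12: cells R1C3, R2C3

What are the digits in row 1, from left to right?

2 1 4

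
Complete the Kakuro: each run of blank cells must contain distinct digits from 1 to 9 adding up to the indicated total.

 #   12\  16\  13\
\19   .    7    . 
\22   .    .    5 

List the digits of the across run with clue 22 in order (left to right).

16 in 2 cells must be {7,9}.
R1C3 = 13 − 5 = 8 completes the 13 down.
R2C2 = 16 − 7 = 9 completes the 16 down.
R1C1 = 19 − 15 = 4 completes the 19 across.
R2C1 = 22 − 14 = 8 completes the 22 across.

8 9 5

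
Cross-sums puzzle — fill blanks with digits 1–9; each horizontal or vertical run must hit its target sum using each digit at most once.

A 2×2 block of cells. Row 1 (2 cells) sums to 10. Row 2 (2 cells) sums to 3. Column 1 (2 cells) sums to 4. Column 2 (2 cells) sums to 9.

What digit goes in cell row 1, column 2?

7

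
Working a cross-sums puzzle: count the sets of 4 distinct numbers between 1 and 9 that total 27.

3

4 distinct digits from 1–9 sum between 10 and 30.
Enumerating: {3,7,8,9}, {4,6,8,9}, {5,6,7,9}.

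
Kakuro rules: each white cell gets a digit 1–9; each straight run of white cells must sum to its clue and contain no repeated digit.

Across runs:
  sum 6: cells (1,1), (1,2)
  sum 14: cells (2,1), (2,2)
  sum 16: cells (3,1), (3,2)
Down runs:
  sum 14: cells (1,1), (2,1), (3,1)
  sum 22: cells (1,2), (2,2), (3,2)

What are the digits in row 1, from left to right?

1, 5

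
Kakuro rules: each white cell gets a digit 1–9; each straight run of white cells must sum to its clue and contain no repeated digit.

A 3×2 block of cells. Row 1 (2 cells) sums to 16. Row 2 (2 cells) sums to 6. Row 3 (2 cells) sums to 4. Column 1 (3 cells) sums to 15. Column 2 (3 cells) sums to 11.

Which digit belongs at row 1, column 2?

7

16 in 2 cells must be {7,9}; 4 in 2 cells must be {1,3}.
The 16 across and the 11 down share only 7, so (1,2) = 7.
Given what's placed, (2,2) must be 1 to fit the 6 across and 11 down.
(3,2) = 11 − 8 = 3 completes the 11 down.
(1,1) = 16 − 7 = 9 completes the 16 across.
(2,1) = 6 − 1 = 5 completes the 6 across.
(3,1) = 4 − 3 = 1 completes the 4 across.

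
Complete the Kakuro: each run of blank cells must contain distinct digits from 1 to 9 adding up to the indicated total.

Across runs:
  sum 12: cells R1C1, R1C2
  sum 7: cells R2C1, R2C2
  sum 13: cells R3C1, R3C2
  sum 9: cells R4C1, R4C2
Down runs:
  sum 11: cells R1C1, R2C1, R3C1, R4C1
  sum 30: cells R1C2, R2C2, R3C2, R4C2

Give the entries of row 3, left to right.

11 in 4 cells must be {1,2,3,5}; 30 in 4 cells must be {6,7,8,9}.
Only 6 fits R2C2 under both its across sum 7 and down sum 30.
The 13 across and the 11 down share only 5, so R3C1 = 5.
R3C2 = 13 − 5 = 8 completes the 13 across.

5 8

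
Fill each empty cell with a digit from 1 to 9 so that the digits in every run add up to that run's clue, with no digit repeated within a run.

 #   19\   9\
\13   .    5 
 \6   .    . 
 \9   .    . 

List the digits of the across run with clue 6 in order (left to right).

R1C1 = 13 − 5 = 8 completes the 13 across.
Given what's placed, R2C2 must be 1 to fit the 6 across and 9 down.
R3C2 = 9 − 6 = 3 completes the 9 down.
R2C1 = 6 − 1 = 5 completes the 6 across.
R3C1 = 9 − 3 = 6 completes the 9 across.

5 1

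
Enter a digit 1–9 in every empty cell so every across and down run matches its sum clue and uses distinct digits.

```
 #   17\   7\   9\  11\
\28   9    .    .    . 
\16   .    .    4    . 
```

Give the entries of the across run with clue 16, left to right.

17 in 2 cells must be {8,9}.
R1C3 = 9 − 4 = 5 completes the 9 down.
R2C1 = 17 − 9 = 8 completes the 17 down.
Given what's placed, R2C4 must be 3 to fit the 16 across and 11 down.
R1C2 = 6: the only remaining digit allowed by both the 28 across and the 7 down.
R1C4 = 28 − 20 = 8 completes the 28 across.
R2C2 = 16 − 15 = 1 completes the 16 across.

8 1 4 3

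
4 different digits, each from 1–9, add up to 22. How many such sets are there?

11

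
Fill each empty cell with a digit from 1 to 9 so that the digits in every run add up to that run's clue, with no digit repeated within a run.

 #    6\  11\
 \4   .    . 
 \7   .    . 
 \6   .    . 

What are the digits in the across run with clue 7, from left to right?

4 in 2 cells must be {1,3}; 6 in 3 cells must be {1,2,3}.
Nothing is forced directly, so branch on R1C1, whose candidates are 1 or 3. If R1C1 = 1: that forces R1C2 = 3, R3C1 = 2, after which R3C2 would have to be in {4} for the 6 across but in {1,2,6,7} for the 11 down — contradiction. So R1C1 = 3.
R1C2 = 4 − 3 = 1 completes the 4 across.
Nothing is forced directly, so branch on R2C1, whose candidates are 1 or 2. If R2C1 = 2: then R2C2 would have to be in {5} for the 7 across but in {2,3,4,6,7,8} for the 11 down — contradiction. So R2C1 = 1.
R2C2 = 7 − 1 = 6 completes the 7 across.
R3C1 = 6 − 4 = 2 completes the 6 down.
R3C2 = 6 − 2 = 4 completes the 6 across.

1, 6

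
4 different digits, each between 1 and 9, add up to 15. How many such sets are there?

6

4 distinct digits from 1–9 sum between 10 and 30.
Enumerating: {1,2,3,9}, {1,2,4,8}, {1,2,5,7}, {1,3,4,7}, {1,3,5,6}, {2,3,4,6}.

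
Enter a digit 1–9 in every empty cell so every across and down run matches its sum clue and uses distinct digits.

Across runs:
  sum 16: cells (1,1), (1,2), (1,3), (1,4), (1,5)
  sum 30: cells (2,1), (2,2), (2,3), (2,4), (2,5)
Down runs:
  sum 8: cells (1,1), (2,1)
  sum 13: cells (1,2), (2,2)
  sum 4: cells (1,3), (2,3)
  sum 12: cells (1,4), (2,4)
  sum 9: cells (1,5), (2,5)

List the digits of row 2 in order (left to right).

6, 7, 3, 9, 5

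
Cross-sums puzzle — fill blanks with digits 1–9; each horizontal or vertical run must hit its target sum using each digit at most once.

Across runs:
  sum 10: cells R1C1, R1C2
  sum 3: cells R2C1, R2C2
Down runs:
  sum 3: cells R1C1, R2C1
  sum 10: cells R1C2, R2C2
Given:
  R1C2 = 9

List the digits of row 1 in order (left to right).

1 9

3 in 2 cells must be {1,2}.
R1C1 = 10 − 9 = 1 completes the 10 across.
R2C1 = 3 − 1 = 2 completes the 3 down.
R2C2 = 3 − 2 = 1 completes the 3 across.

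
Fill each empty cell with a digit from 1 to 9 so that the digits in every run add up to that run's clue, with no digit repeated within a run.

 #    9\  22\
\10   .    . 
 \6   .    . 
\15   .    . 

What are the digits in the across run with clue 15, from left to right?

The 6 across and the 22 down share only 5, so R2C2 = 5.
The 15 across and the 9 down share only 6, so R3C1 = 6.
R3C2 = 15 − 6 = 9 completes the 15 across.
R1C2 = 22 − 14 = 8 completes the 22 down.
R2C1 = 6 − 5 = 1 completes the 6 across.
R1C1 = 10 − 8 = 2 completes the 10 across.

6 9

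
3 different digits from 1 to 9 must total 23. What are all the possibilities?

{6,8,9}

3 distinct digits from 1–9 sum between 6 and 24.
Only one set works: {6,8,9}.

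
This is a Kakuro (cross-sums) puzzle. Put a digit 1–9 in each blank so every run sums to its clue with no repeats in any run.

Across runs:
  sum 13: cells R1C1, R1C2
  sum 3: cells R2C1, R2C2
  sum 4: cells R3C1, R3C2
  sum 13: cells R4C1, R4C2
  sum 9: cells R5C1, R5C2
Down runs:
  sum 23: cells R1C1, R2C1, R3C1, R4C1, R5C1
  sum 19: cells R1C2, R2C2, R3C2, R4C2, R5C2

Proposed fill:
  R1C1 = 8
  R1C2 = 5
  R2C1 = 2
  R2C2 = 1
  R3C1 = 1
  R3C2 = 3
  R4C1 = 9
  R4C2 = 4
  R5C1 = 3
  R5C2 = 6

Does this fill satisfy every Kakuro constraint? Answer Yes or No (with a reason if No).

Across: 8+5=13; 2+1=3; 1+3=4; 9+4=13; 3+6=9. Down: 8+2+1+9+3=23; 5+1+3+4+6=19. No digit repeats within any run.

Yes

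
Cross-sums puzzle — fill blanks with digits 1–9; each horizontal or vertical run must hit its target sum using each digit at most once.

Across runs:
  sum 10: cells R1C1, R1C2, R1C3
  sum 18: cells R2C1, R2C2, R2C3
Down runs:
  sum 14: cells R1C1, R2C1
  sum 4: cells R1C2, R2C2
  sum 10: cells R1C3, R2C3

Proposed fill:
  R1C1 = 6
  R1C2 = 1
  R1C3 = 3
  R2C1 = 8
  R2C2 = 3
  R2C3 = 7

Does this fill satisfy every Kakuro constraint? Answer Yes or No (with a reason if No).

Across: 6+1+3=10; 8+3+7=18. Down: 6+8=14; 1+3=4; 3+7=10. No digit repeats within any run.

Yes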